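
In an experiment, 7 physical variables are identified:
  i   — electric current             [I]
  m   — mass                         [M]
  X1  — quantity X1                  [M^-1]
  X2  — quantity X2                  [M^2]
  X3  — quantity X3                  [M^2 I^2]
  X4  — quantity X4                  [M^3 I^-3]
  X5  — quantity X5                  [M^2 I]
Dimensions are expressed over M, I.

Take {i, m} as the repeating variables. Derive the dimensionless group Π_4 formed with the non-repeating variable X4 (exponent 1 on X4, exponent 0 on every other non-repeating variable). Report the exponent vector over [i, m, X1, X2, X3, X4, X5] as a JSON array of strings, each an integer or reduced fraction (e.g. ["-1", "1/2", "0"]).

Exponent matrix [M,I] × [i,m,X1,X2,X3,X4,X5]:
  M: [ 0  1 -1  2  2  3  2]
  I: [ 1  0  0  0  2 -3  1]
Echelon form has 2 nonzero rows (pivots: i,m)
Pivot set = {i,m}, free = {X1,X2,X3,X4,X5}
RREF:
  r0: [   1    0    0    0    2   -3    1]
  r1: [   0    1   -1    2    2    3    2]
Fix exponent of X4 at 1, X1 at 0, X2 at 0, X3 at 0, X5 at 0; solve each RREF row for its pivot's exponent:
  r0: exp(i) + (-3)·1 = 0 ⇒ exp(i) = 3
  r1: exp(m) + (3)·1 = 0 ⇒ exp(m) = -3
Π_4 = i^3 · m^-3 · X4

["3", "-3", "0", "0", "0", "1", "0"]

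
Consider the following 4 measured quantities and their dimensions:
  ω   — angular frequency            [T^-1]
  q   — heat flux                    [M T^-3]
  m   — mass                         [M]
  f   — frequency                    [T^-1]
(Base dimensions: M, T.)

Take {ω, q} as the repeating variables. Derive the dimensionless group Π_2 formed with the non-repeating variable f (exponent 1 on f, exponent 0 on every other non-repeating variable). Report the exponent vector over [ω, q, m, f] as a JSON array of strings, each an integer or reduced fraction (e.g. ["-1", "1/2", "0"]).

["-1", "0", "0", "1"]

Dimensional matrix (M×T by ω×q×m×f):
  M: [ 0  1  1  0]
  T: [-1 -3  0 -1]
Row reduction gives pivot columns ω,q; rank = 2
Repeat: ω,q; free: m,f
RREF:
  r0: [   1    0   -3    1]
  r1: [   0    1    1    0]
Fix exponent of f at 1, m at 0; solve each RREF row for its pivot's exponent:
  r0: exp(ω) + (1)·1 = 0 ⇒ exp(ω) = -1
  r1: exp(q) + (0)·1 = 0 ⇒ exp(q) = 0
Π_2 = ω^-1 · f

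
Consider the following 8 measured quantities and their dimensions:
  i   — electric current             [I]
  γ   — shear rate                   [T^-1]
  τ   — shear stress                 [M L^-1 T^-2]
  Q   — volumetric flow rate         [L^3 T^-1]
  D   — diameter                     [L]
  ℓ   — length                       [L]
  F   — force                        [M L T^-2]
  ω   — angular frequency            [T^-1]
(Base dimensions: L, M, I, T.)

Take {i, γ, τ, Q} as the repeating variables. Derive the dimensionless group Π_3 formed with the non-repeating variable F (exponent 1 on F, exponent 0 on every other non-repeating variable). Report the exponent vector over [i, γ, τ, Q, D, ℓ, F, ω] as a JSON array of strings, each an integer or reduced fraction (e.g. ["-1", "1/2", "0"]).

["0", "2/3", "-1", "-2/3", "0", "0", "1", "0"]

Exponent matrix [L,M,I,T] × [i,γ,τ,Q,D,ℓ,F,ω]:
  L: [ 0  0 -1  3  1  1  1  0]
  M: [ 0  0  1  0  0  0  1  0]
  I: [ 1  0  0  0  0  0  0  0]
  T: [ 0 -1 -2 -1  0  0 -2 -1]
Row reduction gives pivot columns i,γ,τ,Q; rank = 4
Pivot set = {i,γ,τ,Q}, free = {D,ℓ,F,ω}
RREF:
  r0: [   1    0    0    0    0    0    0    0]
  r1: [   0    1    0    0 -1/3 -1/3 -2/3    1]
  r2: [   0    0    1    0    0    0    1    0]
  r3: [   0    0    0    1  1/3  1/3  2/3    0]
Fix exponent of F at 1, D at 0, ℓ at 0, ω at 0; solve each RREF row for its pivot's exponent:
  r0: exp(i) + (0)·1 = 0 ⇒ exp(i) = 0
  r1: exp(γ) + (-2/3)·1 = 0 ⇒ exp(γ) = 2/3
  r2: exp(τ) + (1)·1 = 0 ⇒ exp(τ) = -1
  r3: exp(Q) + (2/3)·1 = 0 ⇒ exp(Q) = -2/3
Π_3 = γ^(2/3) · τ^-1 · Q^(-2/3) · F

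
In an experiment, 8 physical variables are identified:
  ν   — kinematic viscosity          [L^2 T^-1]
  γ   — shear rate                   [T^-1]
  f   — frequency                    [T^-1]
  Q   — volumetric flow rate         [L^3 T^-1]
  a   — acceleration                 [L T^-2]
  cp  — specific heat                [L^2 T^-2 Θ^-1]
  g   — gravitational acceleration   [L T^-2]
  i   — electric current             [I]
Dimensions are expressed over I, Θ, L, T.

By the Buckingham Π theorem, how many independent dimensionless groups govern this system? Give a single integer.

4

Dimensional matrix (I×Θ×L×T by ν×γ×f×Q×a×cp×g×i):
  I: [ 0  0  0  0  0  0  0  1]
  Θ: [ 0  0  0  0  0 -1  0  0]
  L: [ 2  0  0  3  1  2  1  0]
  T: [-1 -1 -1 -1 -2 -2 -2  0]
Row reduction gives pivot columns ν,γ,cp,i; rank = 4
8 vars − rank 4 = 4 Π groups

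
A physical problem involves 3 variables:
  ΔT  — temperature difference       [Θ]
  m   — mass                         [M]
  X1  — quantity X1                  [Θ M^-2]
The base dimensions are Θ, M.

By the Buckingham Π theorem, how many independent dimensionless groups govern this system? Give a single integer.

1

Write exponents as rows Θ,M / cols ΔT,m,X1:
  Θ: [ 1  0  1]
  M: [ 0  1 -2]
Echelon form has 2 nonzero rows (pivots: ΔT,m)
n=3, r=2 ⇒ 1 dimensionless group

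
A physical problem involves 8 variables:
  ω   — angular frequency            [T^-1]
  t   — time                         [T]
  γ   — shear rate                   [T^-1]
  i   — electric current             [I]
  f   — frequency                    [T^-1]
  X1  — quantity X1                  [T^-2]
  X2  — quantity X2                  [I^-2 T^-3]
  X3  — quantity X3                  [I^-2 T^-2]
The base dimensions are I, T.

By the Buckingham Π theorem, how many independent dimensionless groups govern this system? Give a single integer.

Dimensional matrix (I×T by ω×t×γ×i×f×X1×X2×X3):
  I: [ 0  0  0  1  0  0 -2 -2]
  T: [-1  1 -1  0 -1 -2 -3 -2]
RREF → pivots at {ω,i} ⇒ r = 2
Π count = n − r = 8 − 2 = 6

6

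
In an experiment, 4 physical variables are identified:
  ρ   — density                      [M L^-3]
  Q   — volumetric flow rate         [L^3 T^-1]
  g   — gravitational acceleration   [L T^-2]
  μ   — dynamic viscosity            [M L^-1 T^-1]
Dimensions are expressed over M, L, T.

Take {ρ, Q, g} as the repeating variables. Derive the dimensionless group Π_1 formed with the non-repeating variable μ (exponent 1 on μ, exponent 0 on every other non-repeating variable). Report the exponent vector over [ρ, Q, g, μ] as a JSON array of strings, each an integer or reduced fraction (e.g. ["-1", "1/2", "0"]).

Dimensional matrix (M×L×T by ρ×Q×g×μ):
  M: [ 1  0  0  1]
  L: [-3  3  1 -1]
  T: [ 0 -1 -2 -1]
Echelon form has 3 nonzero rows (pivots: ρ,Q,g)
Pivot set = {ρ,Q,g}, free = {μ}
RREF:
  r0: [   1    0    0    1]
  r1: [   0    1    0  3/5]
  r2: [   0    0    1  1/5]
Fix exponent of μ at 1; solve each RREF row for its pivot's exponent:
  r0: exp(ρ) + (1)·1 = 0 ⇒ exp(ρ) = -1
  r1: exp(Q) + (3/5)·1 = 0 ⇒ exp(Q) = -3/5
  r2: exp(g) + (1/5)·1 = 0 ⇒ exp(g) = -1/5
Π_1 = ρ^-1 · Q^(-3/5) · g^(-1/5) · μ

["-1", "-3/5", "-1/5", "1"]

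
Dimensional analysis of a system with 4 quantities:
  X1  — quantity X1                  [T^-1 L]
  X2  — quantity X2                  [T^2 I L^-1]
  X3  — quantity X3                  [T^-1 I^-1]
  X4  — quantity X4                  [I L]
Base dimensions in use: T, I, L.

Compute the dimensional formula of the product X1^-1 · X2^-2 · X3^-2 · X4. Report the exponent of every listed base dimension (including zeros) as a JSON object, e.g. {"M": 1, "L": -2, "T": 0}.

Dimensional matrix (T×I×L by X1×X2×X3×X4):
  T: [-1  2 -1  0]
  I: [ 0  1 -1  1]
  L: [ 1 -1  0  1]
  [T]: (-1)·-1+(-2)·2+(-2)·-1+(1)·0 = -1
  [I]: (-1)·0+(-2)·1+(-2)·-1+(1)·1 = 1
  [L]: (-1)·1+(-2)·-1+(-2)·0+(1)·1 = 2
⇒ T^-1 I L^2

{"T": -1, "I": 1, "L": 2}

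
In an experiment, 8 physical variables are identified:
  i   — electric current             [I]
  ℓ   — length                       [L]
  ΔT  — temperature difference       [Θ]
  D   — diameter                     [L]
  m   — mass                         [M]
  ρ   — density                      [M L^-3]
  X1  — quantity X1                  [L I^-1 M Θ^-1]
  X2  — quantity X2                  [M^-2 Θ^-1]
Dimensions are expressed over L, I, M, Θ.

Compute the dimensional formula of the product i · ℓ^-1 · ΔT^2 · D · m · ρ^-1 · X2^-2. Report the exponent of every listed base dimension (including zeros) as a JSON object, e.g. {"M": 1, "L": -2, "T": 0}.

Write exponents as rows L,I,M,Θ / cols i,ℓ,ΔT,D,m,ρ,X1,X2:
  L: [ 0  1  0  1  0 -3  1  0]
  I: [ 1  0  0  0  0  0 -1  0]
  M: [ 0  0  0  0  1  1  1 -2]
  Θ: [ 0  0  1  0  0  0 -1 -1]
  [L]: (1)·0+(-1)·1+(2)·0+(1)·1+(1)·0+(-1)·-3+(-2)·0 = 3
  [I]: (1)·1+(-1)·0+(2)·0+(1)·0+(1)·0+(-1)·0+(-2)·0 = 1
  [M]: (1)·0+(-1)·0+(2)·0+(1)·0+(1)·1+(-1)·1+(-2)·-2 = 4
  [Θ]: (1)·0+(-1)·0+(2)·1+(1)·0+(1)·0+(-1)·0+(-2)·-1 = 4
⇒ L^3 I M^4 Θ^4

{"L": 3, "I": 1, "M": 4, "Θ": 4}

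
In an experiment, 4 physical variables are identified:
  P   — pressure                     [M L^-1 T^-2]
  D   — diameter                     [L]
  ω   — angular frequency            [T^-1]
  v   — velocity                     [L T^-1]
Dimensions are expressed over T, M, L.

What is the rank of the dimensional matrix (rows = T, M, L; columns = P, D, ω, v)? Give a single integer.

Dimensional matrix (T×M×L by P×D×ω×v):
  T: [-2  0 -1 -1]
  M: [ 1  0  0  0]
  L: [-1  1  0  1]
Row reduction gives pivot columns P,D,ω; rank = 3

3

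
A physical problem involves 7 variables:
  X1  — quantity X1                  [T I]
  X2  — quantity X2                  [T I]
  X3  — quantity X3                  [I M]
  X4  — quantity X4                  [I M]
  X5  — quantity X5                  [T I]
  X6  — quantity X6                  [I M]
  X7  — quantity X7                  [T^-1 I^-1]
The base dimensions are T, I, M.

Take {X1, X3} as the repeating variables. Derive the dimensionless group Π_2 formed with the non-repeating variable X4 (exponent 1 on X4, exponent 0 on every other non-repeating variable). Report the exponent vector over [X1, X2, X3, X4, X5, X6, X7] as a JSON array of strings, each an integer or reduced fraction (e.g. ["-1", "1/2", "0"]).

["0", "0", "-1", "1", "0", "0", "0"]

Exponent matrix [T,I,M] × [X1,X2,X3,X4,X5,X6,X7]:
  T: [ 1  1  0  0  1  0 -1]
  I: [ 1  1  1  1  1  1 -1]
  M: [ 0  0  1  1  0  1  0]
Echelon form has 2 nonzero rows (pivots: X1,X3)
Repeat: X1,X3; free: X2,X4,X5,X6,X7
RREF:
  r0: [   1    1    0    0    1    0   -1]
  r1: [   0    0    1    1    0    1    0]
  r2: [   0    0    0    0    0    0    0]
Fix exponent of X4 at 1, X2 at 0, X5 at 0, X6 at 0, X7 at 0; solve each RREF row for its pivot's exponent:
  r0: exp(X1) + (0)·1 = 0 ⇒ exp(X1) = 0
  r1: exp(X3) + (1)·1 = 0 ⇒ exp(X3) = -1
Π_2 = X3^-1 · X4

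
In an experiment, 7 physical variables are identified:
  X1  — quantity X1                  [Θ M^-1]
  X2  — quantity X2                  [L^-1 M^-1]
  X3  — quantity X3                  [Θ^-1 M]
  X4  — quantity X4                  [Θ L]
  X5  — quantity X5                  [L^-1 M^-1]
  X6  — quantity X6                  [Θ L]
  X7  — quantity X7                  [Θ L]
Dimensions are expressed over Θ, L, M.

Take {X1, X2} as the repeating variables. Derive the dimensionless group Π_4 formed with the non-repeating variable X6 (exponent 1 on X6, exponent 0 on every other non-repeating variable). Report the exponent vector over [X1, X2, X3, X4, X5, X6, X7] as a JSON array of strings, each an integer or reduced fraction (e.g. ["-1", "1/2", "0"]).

Dimensional matrix (Θ×L×M by X1×X2×X3×X4×X5×X6×X7):
  Θ: [ 1  0 -1  1  0  1  1]
  L: [ 0 -1  0  1 -1  1  1]
  M: [-1 -1  1  0 -1  0  0]
Row reduction gives pivot columns X1,X2; rank = 2
Pivot set = {X1,X2}, free = {X3,X4,X5,X6,X7}
RREF:
  r0: [   1    0   -1    1    0    1    1]
  r1: [   0    1    0   -1    1   -1   -1]
  r2: [   0    0    0    0    0    0    0]
Fix exponent of X6 at 1, X3 at 0, X4 at 0, X5 at 0, X7 at 0; solve each RREF row for its pivot's exponent:
  r0: exp(X1) + (1)·1 = 0 ⇒ exp(X1) = -1
  r1: exp(X2) + (-1)·1 = 0 ⇒ exp(X2) = 1
Π_4 = X1^-1 · X2 · X6

["-1", "1", "0", "0", "0", "1", "0"]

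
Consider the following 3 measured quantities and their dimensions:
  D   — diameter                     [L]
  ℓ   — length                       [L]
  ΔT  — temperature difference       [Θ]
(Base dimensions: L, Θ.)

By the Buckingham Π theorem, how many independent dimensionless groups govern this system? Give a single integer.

Dimensional matrix (L×Θ by D×ℓ×ΔT):
  L: [ 1  1  0]
  Θ: [ 0  0  1]
Row reduction gives pivot columns D,ΔT; rank = 2
n=3, r=2 ⇒ 1 dimensionless group

1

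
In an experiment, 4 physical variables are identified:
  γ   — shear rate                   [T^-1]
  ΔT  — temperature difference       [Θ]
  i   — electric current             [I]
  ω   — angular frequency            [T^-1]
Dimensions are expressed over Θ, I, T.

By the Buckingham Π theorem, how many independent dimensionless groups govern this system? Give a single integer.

1

Write exponents as rows Θ,I,T / cols γ,ΔT,i,ω:
  Θ: [ 0  1  0  0]
  I: [ 0  0  1  0]
  T: [-1  0  0 -1]
RREF → pivots at {γ,ΔT,i} ⇒ r = 3
4 vars − rank 3 = 1 Π group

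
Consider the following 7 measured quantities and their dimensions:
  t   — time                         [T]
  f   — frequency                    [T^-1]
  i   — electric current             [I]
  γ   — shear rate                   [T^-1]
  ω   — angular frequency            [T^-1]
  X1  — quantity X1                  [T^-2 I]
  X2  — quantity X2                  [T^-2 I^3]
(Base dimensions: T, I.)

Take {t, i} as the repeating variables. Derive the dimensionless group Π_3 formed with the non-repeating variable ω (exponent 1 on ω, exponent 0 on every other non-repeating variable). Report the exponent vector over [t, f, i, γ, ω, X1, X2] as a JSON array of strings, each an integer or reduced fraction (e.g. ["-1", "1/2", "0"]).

["1", "0", "0", "0", "1", "0", "0"]

Write exponents as rows T,I / cols t,f,i,γ,ω,X1,X2:
  T: [ 1 -1  0 -1 -1 -2 -2]
  I: [ 0  0  1  0  0  1  3]
Echelon form has 2 nonzero rows (pivots: t,i)
Pivot set = {t,i}, free = {f,γ,ω,X1,X2}
RREF:
  r0: [   1   -1    0   -1   -1   -2   -2]
  r1: [   0    0    1    0    0    1    3]
Fix exponent of ω at 1, f at 0, γ at 0, X1 at 0, X2 at 0; solve each RREF row for its pivot's exponent:
  r0: exp(t) + (-1)·1 = 0 ⇒ exp(t) = 1
  r1: exp(i) + (0)·1 = 0 ⇒ exp(i) = 0
Π_3 = t · ω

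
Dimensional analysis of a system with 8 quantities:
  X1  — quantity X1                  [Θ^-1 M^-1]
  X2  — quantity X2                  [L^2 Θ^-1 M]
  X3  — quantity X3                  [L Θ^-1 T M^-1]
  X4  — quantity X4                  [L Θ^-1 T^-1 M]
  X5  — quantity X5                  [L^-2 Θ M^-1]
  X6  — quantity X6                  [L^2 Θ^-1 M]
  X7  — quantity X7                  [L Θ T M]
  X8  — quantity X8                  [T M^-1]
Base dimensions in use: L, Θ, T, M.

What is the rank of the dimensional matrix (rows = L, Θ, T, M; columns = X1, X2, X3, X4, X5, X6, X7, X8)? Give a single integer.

Dimensional matrix (L×Θ×T×M by X1×X2×X3×X4×X5×X6×X7×X8):
  L: [ 0  2  1  1 -2  2  1  0]
  Θ: [-1 -1 -1 -1  1 -1  1  0]
  T: [ 0  0  1 -1  0  0  1  1]
  M: [-1  1 -1  1 -1  1  1 -1]
Echelon form has 3 nonzero rows (pivots: X1,X2,X3)

3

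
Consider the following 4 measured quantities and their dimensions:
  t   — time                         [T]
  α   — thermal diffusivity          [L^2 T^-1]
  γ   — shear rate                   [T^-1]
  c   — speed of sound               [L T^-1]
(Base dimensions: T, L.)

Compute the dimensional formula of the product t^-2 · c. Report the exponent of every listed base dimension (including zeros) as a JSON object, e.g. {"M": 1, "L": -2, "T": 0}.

{"T": -3, "L": 1}

Dimensional matrix (T×L by t×α×γ×c):
  T: [ 1 -1 -1 -1]
  L: [ 0  2  0  1]
  [T]: (-2)·1+(1)·-1 = -3
  [L]: (-2)·0+(1)·1 = 1
⇒ T^-3 L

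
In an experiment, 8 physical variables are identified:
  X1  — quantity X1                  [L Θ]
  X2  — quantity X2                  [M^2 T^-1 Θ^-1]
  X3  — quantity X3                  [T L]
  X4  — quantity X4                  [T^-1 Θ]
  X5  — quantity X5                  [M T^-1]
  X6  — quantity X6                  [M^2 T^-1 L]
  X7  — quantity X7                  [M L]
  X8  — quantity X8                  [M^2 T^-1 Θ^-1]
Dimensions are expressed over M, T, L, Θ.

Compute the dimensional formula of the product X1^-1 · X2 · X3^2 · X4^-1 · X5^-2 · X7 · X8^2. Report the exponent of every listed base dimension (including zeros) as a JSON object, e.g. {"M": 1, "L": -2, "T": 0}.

Write exponents as rows M,T,L,Θ / cols X1,X2,X3,X4,X5,X6,X7,X8:
  M: [ 0  2  0  0  1  2  1  2]
  T: [ 0 -1  1 -1 -1 -1  0 -1]
  L: [ 1  0  1  0  0  1  1  0]
  Θ: [ 1 -1  0  1  0  0  0 -1]
  [M]: (-1)·0+(1)·2+(2)·0+(-1)·0+(-2)·1+(1)·1+(2)·2 = 5
  [T]: (-1)·0+(1)·-1+(2)·1+(-1)·-1+(-2)·-1+(1)·0+(2)·-1 = 2
  [L]: (-1)·1+(1)·0+(2)·1+(-1)·0+(-2)·0+(1)·1+(2)·0 = 2
  [Θ]: (-1)·1+(1)·-1+(2)·0+(-1)·1+(-2)·0+(1)·0+(2)·-1 = -5
⇒ M^5 T^2 L^2 Θ^-5

{"M": 5, "T": 2, "L": 2, "Θ": -5}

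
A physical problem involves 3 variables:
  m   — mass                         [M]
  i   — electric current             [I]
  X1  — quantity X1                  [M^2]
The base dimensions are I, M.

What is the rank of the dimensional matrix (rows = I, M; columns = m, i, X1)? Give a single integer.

Dimensional matrix (I×M by m×i×X1):
  I: [ 0  1  0]
  M: [ 1  0  2]
RREF → pivots at {m,i} ⇒ r = 2

2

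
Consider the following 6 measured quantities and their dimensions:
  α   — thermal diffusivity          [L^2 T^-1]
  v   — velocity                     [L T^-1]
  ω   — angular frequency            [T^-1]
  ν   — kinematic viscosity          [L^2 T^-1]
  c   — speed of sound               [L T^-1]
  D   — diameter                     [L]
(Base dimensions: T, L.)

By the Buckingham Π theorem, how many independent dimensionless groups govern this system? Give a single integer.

4

Write exponents as rows T,L / cols α,v,ω,ν,c,D:
  T: [-1 -1 -1 -1 -1  0]
  L: [ 2  1  0  2  1  1]
Row reduction gives pivot columns α,v; rank = 2
6 vars − rank 2 = 4 Π groups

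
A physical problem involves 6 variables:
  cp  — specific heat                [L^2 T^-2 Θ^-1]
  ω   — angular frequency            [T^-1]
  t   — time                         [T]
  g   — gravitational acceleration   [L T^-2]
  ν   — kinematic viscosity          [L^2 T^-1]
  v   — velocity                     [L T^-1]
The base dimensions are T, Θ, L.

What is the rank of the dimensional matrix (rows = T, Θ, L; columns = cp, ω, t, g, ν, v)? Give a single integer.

Exponent matrix [T,Θ,L] × [cp,ω,t,g,ν,v]:
  T: [-2 -1  1 -2 -1 -1]
  Θ: [-1  0  0  0  0  0]
  L: [ 2  0  0  1  2  1]
RREF → pivots at {cp,ω,g} ⇒ r = 3

3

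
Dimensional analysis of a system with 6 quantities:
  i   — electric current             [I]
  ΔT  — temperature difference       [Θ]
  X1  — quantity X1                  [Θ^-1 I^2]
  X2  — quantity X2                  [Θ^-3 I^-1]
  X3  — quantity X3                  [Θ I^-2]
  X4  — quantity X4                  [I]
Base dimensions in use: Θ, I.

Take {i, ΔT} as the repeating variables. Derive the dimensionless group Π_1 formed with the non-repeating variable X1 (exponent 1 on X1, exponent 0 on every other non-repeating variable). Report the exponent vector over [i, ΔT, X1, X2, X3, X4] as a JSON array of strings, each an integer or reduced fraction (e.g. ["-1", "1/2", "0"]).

Dimensional matrix (Θ×I by i×ΔT×X1×X2×X3×X4):
  Θ: [ 0  1 -1 -3  1  0]
  I: [ 1  0  2 -1 -2  1]
RREF → pivots at {i,ΔT} ⇒ r = 2
Pivot set = {i,ΔT}, free = {X1,X2,X3,X4}
RREF:
  r0: [   1    0    2   -1   -2    1]
  r1: [   0    1   -1   -3    1    0]
Fix exponent of X1 at 1, X2 at 0, X3 at 0, X4 at 0; solve each RREF row for its pivot's exponent:
  r0: exp(i) + (2)·1 = 0 ⇒ exp(i) = -2
  r1: exp(ΔT) + (-1)·1 = 0 ⇒ exp(ΔT) = 1
Π_1 = i^-2 · ΔT · X1

["-2", "1", "1", "0", "0", "0"]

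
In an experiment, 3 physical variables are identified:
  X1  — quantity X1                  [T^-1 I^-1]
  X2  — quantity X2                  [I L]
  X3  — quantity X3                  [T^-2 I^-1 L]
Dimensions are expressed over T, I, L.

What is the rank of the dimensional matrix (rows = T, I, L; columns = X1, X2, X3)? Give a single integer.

2

Dimensional matrix (T×I×L by X1×X2×X3):
  T: [-1  0 -2]
  I: [-1  1 -1]
  L: [ 0  1  1]
Echelon form has 2 nonzero rows (pivots: X1,X2)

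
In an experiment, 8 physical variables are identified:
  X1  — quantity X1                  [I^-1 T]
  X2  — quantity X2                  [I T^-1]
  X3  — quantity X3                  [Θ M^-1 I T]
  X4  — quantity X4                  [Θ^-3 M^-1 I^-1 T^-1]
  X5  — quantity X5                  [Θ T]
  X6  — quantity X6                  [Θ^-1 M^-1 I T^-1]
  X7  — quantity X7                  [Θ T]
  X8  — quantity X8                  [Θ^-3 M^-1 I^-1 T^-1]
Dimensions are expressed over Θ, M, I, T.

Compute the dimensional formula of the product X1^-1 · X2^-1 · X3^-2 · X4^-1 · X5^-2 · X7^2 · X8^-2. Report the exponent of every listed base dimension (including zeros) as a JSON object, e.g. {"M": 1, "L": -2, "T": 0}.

{"Θ": 7, "M": 5, "I": 1, "T": 1}

Write exponents as rows Θ,M,I,T / cols X1,X2,X3,X4,X5,X6,X7,X8:
  Θ: [ 0  0  1 -3  1 -1  1 -3]
  M: [ 0  0 -1 -1  0 -1  0 -1]
  I: [-1  1  1 -1  0  1  0 -1]
  T: [ 1 -1  1 -1  1 -1  1 -1]
  [Θ]: (-1)·0+(-1)·0+(-2)·1+(-1)·-3+(-2)·1+(2)·1+(-2)·-3 = 7
  [M]: (-1)·0+(-1)·0+(-2)·-1+(-1)·-1+(-2)·0+(2)·0+(-2)·-1 = 5
  [I]: (-1)·-1+(-1)·1+(-2)·1+(-1)·-1+(-2)·0+(2)·0+(-2)·-1 = 1
  [T]: (-1)·1+(-1)·-1+(-2)·1+(-1)·-1+(-2)·1+(2)·1+(-2)·-1 = 1
⇒ Θ^7 M^5 I T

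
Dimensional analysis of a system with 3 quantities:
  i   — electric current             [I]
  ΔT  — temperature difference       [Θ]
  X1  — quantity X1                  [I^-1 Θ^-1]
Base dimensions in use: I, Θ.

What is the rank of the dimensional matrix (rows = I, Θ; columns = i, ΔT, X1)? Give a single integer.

Dimensional matrix (I×Θ by i×ΔT×X1):
  I: [ 1  0 -1]
  Θ: [ 0  1 -1]
RREF → pivots at {i,ΔT} ⇒ r = 2

2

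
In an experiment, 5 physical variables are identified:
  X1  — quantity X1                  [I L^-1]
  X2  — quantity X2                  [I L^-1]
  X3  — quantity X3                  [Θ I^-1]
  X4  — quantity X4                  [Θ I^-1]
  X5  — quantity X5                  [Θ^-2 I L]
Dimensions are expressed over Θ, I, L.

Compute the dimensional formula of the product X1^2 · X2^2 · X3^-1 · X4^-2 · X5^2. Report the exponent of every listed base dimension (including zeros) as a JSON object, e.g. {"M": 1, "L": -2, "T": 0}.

{"Θ": -7, "I": 9, "L": -2}

Exponent matrix [Θ,I,L] × [X1,X2,X3,X4,X5]:
  Θ: [ 0  0  1  1 -2]
  I: [ 1  1 -1 -1  1]
  L: [-1 -1  0  0  1]
  [Θ]: (2)·0+(2)·0+(-1)·1+(-2)·1+(2)·-2 = -7
  [I]: (2)·1+(2)·1+(-1)·-1+(-2)·-1+(2)·1 = 9
  [L]: (2)·-1+(2)·-1+(-1)·0+(-2)·0+(2)·1 = -2
⇒ Θ^-7 I^9 L^-2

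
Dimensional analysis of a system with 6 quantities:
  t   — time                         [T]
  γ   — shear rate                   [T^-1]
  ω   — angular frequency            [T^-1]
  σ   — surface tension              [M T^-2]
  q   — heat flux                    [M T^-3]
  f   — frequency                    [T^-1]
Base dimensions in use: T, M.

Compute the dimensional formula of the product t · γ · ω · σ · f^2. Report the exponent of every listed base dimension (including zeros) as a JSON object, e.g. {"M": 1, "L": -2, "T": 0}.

{"T": -5, "M": 1}

Exponent matrix [T,M] × [t,γ,ω,σ,q,f]:
  T: [ 1 -1 -1 -2 -3 -1]
  M: [ 0  0  0  1  1  0]
  [T]: (1)·1+(1)·-1+(1)·-1+(1)·-2+(2)·-1 = -5
  [M]: (1)·0+(1)·0+(1)·0+(1)·1+(2)·0 = 1
⇒ T^-5 M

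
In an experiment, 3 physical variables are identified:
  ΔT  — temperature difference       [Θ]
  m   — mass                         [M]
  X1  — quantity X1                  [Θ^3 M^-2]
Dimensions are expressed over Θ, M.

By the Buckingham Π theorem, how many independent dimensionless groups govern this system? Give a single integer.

Write exponents as rows Θ,M / cols ΔT,m,X1:
  Θ: [ 1  0  3]
  M: [ 0  1 -2]
Echelon form has 2 nonzero rows (pivots: ΔT,m)
n=3, r=2 ⇒ 1 dimensionless group

1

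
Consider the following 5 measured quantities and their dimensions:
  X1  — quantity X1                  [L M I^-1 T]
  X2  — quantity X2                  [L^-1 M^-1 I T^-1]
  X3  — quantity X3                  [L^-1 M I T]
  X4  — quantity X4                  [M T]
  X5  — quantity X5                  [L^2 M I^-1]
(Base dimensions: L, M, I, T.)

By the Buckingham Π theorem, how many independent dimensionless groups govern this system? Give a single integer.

Exponent matrix [L,M,I,T] × [X1,X2,X3,X4,X5]:
  L: [ 1 -1 -1  0  2]
  M: [ 1 -1  1  1  1]
  I: [-1  1  1  0 -1]
  T: [ 1 -1  1  1  0]
Echelon form has 3 nonzero rows (pivots: X1,X3,X5)
Π count = n − r = 5 − 3 = 2

2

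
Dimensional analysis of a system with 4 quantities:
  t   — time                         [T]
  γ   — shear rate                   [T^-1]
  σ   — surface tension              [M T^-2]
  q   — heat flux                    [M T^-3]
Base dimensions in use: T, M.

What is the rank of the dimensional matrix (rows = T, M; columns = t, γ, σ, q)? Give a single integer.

Exponent matrix [T,M] × [t,γ,σ,q]:
  T: [ 1 -1 -2 -3]
  M: [ 0  0  1  1]
Row reduction gives pivot columns t,σ; rank = 2

2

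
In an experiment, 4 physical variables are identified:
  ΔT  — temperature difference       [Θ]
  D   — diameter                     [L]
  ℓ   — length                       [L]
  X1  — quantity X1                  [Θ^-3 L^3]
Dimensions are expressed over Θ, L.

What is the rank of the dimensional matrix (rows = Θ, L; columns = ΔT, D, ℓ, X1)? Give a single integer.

2

Dimensional matrix (Θ×L by ΔT×D×ℓ×X1):
  Θ: [ 1  0  0 -3]
  L: [ 0  1  1  3]
Row reduction gives pivot columns ΔT,D; rank = 2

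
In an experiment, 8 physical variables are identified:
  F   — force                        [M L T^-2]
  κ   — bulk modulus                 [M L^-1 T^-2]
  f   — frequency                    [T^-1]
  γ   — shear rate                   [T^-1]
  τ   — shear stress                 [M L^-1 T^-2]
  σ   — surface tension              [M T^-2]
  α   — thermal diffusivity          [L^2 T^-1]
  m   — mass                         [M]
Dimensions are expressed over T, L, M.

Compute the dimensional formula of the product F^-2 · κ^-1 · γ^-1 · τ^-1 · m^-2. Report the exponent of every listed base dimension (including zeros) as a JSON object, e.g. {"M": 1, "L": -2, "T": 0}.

Exponent matrix [T,L,M] × [F,κ,f,γ,τ,σ,α,m]:
  T: [-2 -2 -1 -1 -2 -2 -1  0]
  L: [ 1 -1  0  0 -1  0  2  0]
  M: [ 1  1  0  0  1  1  0  1]
  [T]: (-2)·-2+(-1)·-2+(-1)·-1+(-1)·-2+(-2)·0 = 9
  [L]: (-2)·1+(-1)·-1+(-1)·0+(-1)·-1+(-2)·0 = 0
  [M]: (-2)·1+(-1)·1+(-1)·0+(-1)·1+(-2)·1 = -6
⇒ T^9 M^-6

{"T": 9, "L": 0, "M": -6}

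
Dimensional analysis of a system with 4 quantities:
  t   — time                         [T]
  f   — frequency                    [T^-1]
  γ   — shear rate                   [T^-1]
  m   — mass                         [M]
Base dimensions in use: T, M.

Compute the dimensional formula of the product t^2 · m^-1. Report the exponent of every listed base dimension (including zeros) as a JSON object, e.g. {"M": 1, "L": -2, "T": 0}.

{"T": 2, "M": -1}

Dimensional matrix (T×M by t×f×γ×m):
  T: [ 1 -1 -1  0]
  M: [ 0  0  0  1]
  [T]: (2)·1+(-1)·0 = 2
  [M]: (2)·0+(-1)·1 = -1
⇒ T^2 M^-1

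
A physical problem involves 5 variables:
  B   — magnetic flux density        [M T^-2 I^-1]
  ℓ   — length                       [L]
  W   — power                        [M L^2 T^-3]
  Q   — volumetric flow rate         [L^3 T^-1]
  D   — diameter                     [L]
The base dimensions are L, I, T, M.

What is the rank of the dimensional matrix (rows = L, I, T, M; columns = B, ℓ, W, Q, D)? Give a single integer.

4

Exponent matrix [L,I,T,M] × [B,ℓ,W,Q,D]:
  L: [ 0  1  2  3  1]
  I: [-1  0  0  0  0]
  T: [-2  0 -3 -1  0]
  M: [ 1  0  1  0  0]
RREF → pivots at {B,ℓ,W,Q} ⇒ r = 4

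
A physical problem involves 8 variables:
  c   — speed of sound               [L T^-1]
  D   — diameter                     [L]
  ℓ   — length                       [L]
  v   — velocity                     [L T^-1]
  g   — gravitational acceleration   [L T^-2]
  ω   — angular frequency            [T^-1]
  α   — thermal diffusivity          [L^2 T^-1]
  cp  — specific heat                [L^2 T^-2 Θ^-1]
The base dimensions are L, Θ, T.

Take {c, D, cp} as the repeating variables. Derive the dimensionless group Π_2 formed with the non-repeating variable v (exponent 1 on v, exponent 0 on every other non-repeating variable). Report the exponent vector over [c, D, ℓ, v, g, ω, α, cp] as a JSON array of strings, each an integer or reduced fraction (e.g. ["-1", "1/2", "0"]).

Write exponents as rows L,Θ,T / cols c,D,ℓ,v,g,ω,α,cp:
  L: [ 1  1  1  1  1  0  2  2]
  Θ: [ 0  0  0  0  0  0  0 -1]
  T: [-1  0  0 -1 -2 -1 -1 -2]
Row reduction gives pivot columns c,D,cp; rank = 3
Pivot set = {c,D,cp}, free = {ℓ,v,g,ω,α}
RREF:
  r0: [   1    0    0    1    2    1    1    0]
  r1: [   0    1    1    0   -1   -1    1    0]
  r2: [   0    0    0    0    0    0    0    1]
Fix exponent of v at 1, ℓ at 0, g at 0, ω at 0, α at 0; solve each RREF row for its pivot's exponent:
  r0: exp(c) + (1)·1 = 0 ⇒ exp(c) = -1
  r1: exp(D) + (0)·1 = 0 ⇒ exp(D) = 0
  r2: exp(cp) + (0)·1 = 0 ⇒ exp(cp) = 0
Π_2 = c^-1 · v

["-1", "0", "0", "1", "0", "0", "0", "0"]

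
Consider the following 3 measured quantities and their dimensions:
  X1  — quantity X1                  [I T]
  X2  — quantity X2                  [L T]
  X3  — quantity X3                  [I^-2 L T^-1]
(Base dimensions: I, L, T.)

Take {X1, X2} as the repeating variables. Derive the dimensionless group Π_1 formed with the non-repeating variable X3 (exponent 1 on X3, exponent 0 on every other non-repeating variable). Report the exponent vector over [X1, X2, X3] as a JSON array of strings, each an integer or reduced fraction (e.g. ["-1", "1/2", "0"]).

Exponent matrix [I,L,T] × [X1,X2,X3]:
  I: [ 1  0 -2]
  L: [ 0  1  1]
  T: [ 1  1 -1]
Row reduction gives pivot columns X1,X2; rank = 2
Repeat: X1,X2; free: X3
RREF:
  r0: [   1    0   -2]
  r1: [   0    1    1]
  r2: [   0    0    0]
Fix exponent of X3 at 1; solve each RREF row for its pivot's exponent:
  r0: exp(X1) + (-2)·1 = 0 ⇒ exp(X1) = 2
  r1: exp(X2) + (1)·1 = 0 ⇒ exp(X2) = -1
Π_1 = X1^2 · X2^-1 · X3

["2", "-1", "1"]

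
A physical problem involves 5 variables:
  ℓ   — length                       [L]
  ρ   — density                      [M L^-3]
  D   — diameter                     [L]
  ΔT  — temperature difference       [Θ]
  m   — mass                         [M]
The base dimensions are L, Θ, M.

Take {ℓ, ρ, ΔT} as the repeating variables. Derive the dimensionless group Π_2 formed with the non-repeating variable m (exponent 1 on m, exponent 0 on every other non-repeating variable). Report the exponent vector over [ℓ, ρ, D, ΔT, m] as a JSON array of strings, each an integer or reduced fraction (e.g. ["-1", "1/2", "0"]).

Dimensional matrix (L×Θ×M by ℓ×ρ×D×ΔT×m):
  L: [ 1 -3  1  0  0]
  Θ: [ 0  0  0  1  0]
  M: [ 0  1  0  0  1]
RREF → pivots at {ℓ,ρ,ΔT} ⇒ r = 3
Repeat: ℓ,ρ,ΔT; free: D,m
RREF:
  r0: [   1    0    1    0    3]
  r1: [   0    1    0    0    1]
  r2: [   0    0    0    1    0]
Fix exponent of m at 1, D at 0; solve each RREF row for its pivot's exponent:
  r0: exp(ℓ) + (3)·1 = 0 ⇒ exp(ℓ) = -3
  r1: exp(ρ) + (1)·1 = 0 ⇒ exp(ρ) = -1
  r2: exp(ΔT) + (0)·1 = 0 ⇒ exp(ΔT) = 0
Π_2 = ℓ^-3 · ρ^-1 · m

["-3", "-1", "0", "0", "1"]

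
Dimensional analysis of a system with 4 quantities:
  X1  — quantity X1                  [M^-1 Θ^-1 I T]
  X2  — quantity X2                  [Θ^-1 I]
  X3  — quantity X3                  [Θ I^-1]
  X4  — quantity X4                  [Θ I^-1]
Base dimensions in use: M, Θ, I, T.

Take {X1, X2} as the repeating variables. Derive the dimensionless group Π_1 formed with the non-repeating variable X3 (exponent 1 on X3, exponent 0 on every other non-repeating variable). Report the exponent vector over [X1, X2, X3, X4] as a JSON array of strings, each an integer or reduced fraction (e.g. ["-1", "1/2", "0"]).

Exponent matrix [M,Θ,I,T] × [X1,X2,X3,X4]:
  M: [-1  0  0  0]
  Θ: [-1 -1  1  1]
  I: [ 1  1 -1 -1]
  T: [ 1  0  0  0]
Row reduction gives pivot columns X1,X2; rank = 2
Repeat: X1,X2; free: X3,X4
RREF:
  r0: [   1    0    0    0]
  r1: [   0    1   -1   -1]
  r2: [   0    0    0    0]
  r3: [   0    0    0    0]
Fix exponent of X3 at 1, X4 at 0; solve each RREF row for its pivot's exponent:
  r0: exp(X1) + (0)·1 = 0 ⇒ exp(X1) = 0
  r1: exp(X2) + (-1)·1 = 0 ⇒ exp(X2) = 1
Π_1 = X2 · X3

["0", "1", "1", "0"]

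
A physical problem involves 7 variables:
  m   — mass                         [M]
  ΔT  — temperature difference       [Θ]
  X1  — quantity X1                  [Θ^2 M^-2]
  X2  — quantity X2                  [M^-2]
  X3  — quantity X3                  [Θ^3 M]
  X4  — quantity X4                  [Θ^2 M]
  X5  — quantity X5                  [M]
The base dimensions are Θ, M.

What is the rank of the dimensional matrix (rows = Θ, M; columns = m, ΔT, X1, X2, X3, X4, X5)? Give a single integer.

Dimensional matrix (Θ×M by m×ΔT×X1×X2×X3×X4×X5):
  Θ: [ 0  1  2  0  3  2  0]
  M: [ 1  0 -2 -2  1  1  1]
Echelon form has 2 nonzero rows (pivots: m,ΔT)

2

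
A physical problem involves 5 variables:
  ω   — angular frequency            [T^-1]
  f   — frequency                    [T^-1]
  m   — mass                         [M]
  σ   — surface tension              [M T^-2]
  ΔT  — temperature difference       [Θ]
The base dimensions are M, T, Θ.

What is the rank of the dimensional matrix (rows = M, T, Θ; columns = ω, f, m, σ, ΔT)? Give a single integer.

Exponent matrix [M,T,Θ] × [ω,f,m,σ,ΔT]:
  M: [ 0  0  1  1  0]
  T: [-1 -1  0 -2  0]
  Θ: [ 0  0  0  0  1]
Echelon form has 3 nonzero rows (pivots: ω,m,ΔT)

3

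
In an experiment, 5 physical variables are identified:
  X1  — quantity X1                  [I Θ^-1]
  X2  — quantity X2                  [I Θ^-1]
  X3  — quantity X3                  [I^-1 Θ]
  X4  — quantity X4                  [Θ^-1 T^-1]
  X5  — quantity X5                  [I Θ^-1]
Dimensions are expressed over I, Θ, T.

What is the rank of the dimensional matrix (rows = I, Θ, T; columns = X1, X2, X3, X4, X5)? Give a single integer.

2

Exponent matrix [I,Θ,T] × [X1,X2,X3,X4,X5]:
  I: [ 1  1 -1  0  1]
  Θ: [-1 -1  1 -1 -1]
  T: [ 0  0  0 -1  0]
RREF → pivots at {X1,X4} ⇒ r = 2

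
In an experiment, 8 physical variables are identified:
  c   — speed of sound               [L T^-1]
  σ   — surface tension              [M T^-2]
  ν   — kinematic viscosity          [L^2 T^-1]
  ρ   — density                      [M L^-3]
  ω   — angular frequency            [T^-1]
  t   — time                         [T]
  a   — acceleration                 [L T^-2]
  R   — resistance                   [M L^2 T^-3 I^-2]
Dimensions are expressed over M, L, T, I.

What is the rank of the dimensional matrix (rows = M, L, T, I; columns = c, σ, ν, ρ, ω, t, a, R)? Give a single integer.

Exponent matrix [M,L,T,I] × [c,σ,ν,ρ,ω,t,a,R]:
  M: [ 0  1  0  1  0  0  0  1]
  L: [ 1  0  2 -3  0  0  1  2]
  T: [-1 -2 -1  0 -1  1 -2 -3]
  I: [ 0  0  0  0  0  0  0 -2]
RREF → pivots at {c,σ,ν,R} ⇒ r = 4

4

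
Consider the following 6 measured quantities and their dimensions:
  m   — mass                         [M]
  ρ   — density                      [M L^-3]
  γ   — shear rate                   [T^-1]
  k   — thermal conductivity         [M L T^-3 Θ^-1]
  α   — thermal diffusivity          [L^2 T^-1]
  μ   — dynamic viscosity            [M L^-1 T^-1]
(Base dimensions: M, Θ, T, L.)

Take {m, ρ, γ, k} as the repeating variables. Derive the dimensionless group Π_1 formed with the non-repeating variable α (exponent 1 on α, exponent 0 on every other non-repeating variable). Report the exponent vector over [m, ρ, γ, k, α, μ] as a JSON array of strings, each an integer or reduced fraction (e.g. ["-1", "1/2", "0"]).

["-2/3", "2/3", "-1", "0", "1", "0"]

Exponent matrix [M,Θ,T,L] × [m,ρ,γ,k,α,μ]:
  M: [ 1  1  0  1  0  1]
  Θ: [ 0  0  0 -1  0  0]
  T: [ 0  0 -1 -3 -1 -1]
  L: [ 0 -3  0  1  2 -1]
RREF → pivots at {m,ρ,γ,k} ⇒ r = 4
Pivot set = {m,ρ,γ,k}, free = {α,μ}
RREF:
  r0: [   1    0    0    0  2/3  2/3]
  r1: [   0    1    0    0 -2/3  1/3]
  r2: [   0    0    1    0    1    1]
  r3: [   0    0    0    1    0    0]
Fix exponent of α at 1, μ at 0; solve each RREF row for its pivot's exponent:
  r0: exp(m) + (2/3)·1 = 0 ⇒ exp(m) = -2/3
  r1: exp(ρ) + (-2/3)·1 = 0 ⇒ exp(ρ) = 2/3
  r2: exp(γ) + (1)·1 = 0 ⇒ exp(γ) = -1
  r3: exp(k) + (0)·1 = 0 ⇒ exp(k) = 0
Π_1 = m^(-2/3) · ρ^(2/3) · γ^-1 · α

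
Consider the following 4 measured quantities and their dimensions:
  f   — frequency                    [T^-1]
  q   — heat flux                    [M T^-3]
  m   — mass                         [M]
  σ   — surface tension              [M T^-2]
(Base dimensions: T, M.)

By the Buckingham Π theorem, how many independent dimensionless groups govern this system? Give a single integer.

Exponent matrix [T,M] × [f,q,m,σ]:
  T: [-1 -3  0 -2]
  M: [ 0  1  1  1]
RREF → pivots at {f,q} ⇒ r = 2
Π count = n − r = 4 − 2 = 2

2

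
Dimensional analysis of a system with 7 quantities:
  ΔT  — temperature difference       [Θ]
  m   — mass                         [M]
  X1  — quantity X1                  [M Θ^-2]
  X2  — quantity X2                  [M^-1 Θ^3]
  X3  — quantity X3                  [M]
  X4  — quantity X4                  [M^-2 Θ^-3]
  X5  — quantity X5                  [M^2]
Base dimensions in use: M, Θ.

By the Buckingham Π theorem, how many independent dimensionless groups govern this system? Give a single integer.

Exponent matrix [M,Θ] × [ΔT,m,X1,X2,X3,X4,X5]:
  M: [ 0  1  1 -1  1 -2  2]
  Θ: [ 1  0 -2  3  0 -3  0]
Row reduction gives pivot columns ΔT,m; rank = 2
7 vars − rank 2 = 5 Π groups

5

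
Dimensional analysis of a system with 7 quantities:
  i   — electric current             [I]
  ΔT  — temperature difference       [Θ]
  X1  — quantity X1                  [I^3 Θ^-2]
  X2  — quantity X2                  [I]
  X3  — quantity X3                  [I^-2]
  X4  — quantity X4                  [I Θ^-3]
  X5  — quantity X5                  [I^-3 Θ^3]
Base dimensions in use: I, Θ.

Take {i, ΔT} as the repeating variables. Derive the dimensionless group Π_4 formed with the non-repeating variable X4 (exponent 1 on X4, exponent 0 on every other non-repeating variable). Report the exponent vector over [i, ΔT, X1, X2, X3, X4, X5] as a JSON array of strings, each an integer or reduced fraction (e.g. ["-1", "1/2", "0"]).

Write exponents as rows I,Θ / cols i,ΔT,X1,X2,X3,X4,X5:
  I: [ 1  0  3  1 -2  1 -3]
  Θ: [ 0  1 -2  0  0 -3  3]
Row reduction gives pivot columns i,ΔT; rank = 2
Pivot set = {i,ΔT}, free = {X1,X2,X3,X4,X5}
RREF:
  r0: [   1    0    3    1   -2    1   -3]
  r1: [   0    1   -2    0    0   -3    3]
Fix exponent of X4 at 1, X1 at 0, X2 at 0, X3 at 0, X5 at 0; solve each RREF row for its pivot's exponent:
  r0: exp(i) + (1)·1 = 0 ⇒ exp(i) = -1
  r1: exp(ΔT) + (-3)·1 = 0 ⇒ exp(ΔT) = 3
Π_4 = i^-1 · ΔT^3 · X4

["-1", "3", "0", "0", "0", "1", "0"]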